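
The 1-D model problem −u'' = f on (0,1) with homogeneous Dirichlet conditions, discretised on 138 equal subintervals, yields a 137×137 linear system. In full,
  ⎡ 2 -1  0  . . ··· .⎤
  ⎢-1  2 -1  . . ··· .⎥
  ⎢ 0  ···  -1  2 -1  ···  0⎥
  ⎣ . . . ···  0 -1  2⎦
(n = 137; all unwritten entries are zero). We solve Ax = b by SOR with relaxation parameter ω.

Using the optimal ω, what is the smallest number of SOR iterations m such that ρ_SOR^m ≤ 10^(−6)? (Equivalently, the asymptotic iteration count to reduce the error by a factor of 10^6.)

m = 304

[ρ_J] n=137: ρ(B_J) = cos(π/(n+1)) = cos(π/138) = 0.9997409.
√(1−ρ_J²) = |sin(π/138)| = 0.0227632
Then 2/(1+√(1−ρ_J²)) = 2/(1+0.0227632); ω* = 2/1.0227632 = 1.9554869.
ρ_SOR = ω* − 1 = 1.9554869 − 1 = 0.9554869.
ρ_SOR^m ≤ 10^(−6) ⇔ m ≥ 6·ln10/(−ln 0.9554869) = 13.8155/0.0455342 = 303.409; m = ⌈303.409⌉ = 304.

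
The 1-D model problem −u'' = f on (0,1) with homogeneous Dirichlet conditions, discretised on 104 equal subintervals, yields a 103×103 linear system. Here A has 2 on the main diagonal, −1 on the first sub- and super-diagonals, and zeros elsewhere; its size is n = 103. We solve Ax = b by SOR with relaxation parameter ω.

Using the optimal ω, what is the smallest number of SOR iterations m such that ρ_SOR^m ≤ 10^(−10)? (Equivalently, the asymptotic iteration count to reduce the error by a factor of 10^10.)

ρ_J = max_k |cos(kπ/104)| = cos(π/104) = 0.9995438
√(1−ρ_J²) = |sin(π/104)| = 0.0302030
[ω*] 2 ÷ (1 + 0.0302030) = 2 ÷ 1.0302030 = 1.9413650.
ρ_SOR = ω* − 1 = 1.9413650 − 1 = 0.9413650.
(0.9413650)^m ≤ 10^{−10}  ⇒  m·ln(0.9413650) ≤ −10·ln10  ⇒  m ≥ 381.070  ⇒  m = 382

m = 382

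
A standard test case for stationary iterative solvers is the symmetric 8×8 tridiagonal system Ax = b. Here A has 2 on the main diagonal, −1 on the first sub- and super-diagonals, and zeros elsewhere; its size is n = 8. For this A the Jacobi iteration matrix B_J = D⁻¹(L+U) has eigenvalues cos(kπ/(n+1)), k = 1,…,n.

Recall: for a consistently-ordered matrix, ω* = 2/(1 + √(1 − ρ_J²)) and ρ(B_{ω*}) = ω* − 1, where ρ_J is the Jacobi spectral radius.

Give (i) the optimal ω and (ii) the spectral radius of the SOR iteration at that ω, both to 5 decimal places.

ρ_J = max_k |cos(kπ/9)| = cos(π/9) = 0.93969
1 − cos²(π/9) = sin²(π/9) ⇒ √(1−ρ_J²) = sin(π/9) = 0.342020.
[ω*] 2 ÷ (1 + 0.342020) = 2 ÷ 1.342020 = 1.49029.
At ω = 1.49029 every |λ(B_ω)| = ω−1, so ρ_SOR = 0.49029.

ω* = 1.49029, ρ_SOR = 0.49029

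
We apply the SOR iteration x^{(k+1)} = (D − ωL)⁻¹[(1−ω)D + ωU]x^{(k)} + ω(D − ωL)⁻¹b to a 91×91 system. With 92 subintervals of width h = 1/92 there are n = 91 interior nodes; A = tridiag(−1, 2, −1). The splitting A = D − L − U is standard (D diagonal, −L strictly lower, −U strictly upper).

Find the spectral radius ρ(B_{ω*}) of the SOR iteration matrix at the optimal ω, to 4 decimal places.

ρ_SOR = 0.9340

n=91: λ(B_J) = 1 − λ(A)/2 = cos(kπ/92); k=1 gives ρ_J = 0.9994.
√(1−ρ_J²) simplifies to sin(π/92) = 0.03414.
ω* = 2 / (1 + 0.03414) = 2 / 1.03414 ≈ 1.9340.
At ω = 1.9340 every |λ(B_ω)| = ω−1, so ρ_SOR = 0.9340.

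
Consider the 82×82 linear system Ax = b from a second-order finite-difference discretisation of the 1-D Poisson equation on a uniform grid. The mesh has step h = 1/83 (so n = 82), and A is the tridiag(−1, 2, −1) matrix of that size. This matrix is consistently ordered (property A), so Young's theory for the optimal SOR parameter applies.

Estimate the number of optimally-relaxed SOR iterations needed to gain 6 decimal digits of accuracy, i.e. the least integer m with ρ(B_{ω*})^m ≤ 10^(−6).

½·tridiag(1,0,1) at n=82: λ_k = cos(kπ/83); max |λ| at k=1 ⇒ ρ_J = cos(π/83) ≈ 0.9992838.
√(1−ρ_J²) simplifies to sin(π/83) = 0.0378415.
ω* = 2/(1+0.0378415) = 1.9270765
[ρ_SOR] ω* − 1 = 0.9270765.
m ≥ 6·ln10 / (−ln 0.9270765) = 182.457; smallest integer m = 183.

m = 183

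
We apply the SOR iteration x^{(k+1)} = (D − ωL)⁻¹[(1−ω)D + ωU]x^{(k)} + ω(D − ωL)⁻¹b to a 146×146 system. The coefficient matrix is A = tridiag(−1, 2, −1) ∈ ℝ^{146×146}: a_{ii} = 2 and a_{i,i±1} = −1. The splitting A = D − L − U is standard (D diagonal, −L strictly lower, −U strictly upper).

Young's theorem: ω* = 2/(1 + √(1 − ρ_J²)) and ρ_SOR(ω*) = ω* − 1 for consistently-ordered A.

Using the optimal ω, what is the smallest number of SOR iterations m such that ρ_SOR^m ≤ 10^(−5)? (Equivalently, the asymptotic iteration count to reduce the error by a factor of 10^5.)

[ρ_J] n=146: ρ(B_J) = cos(π/(n+1)) = cos(π/147) = 0.9997716.
√(1 − cos²(π/147)) = sin(π/147) ≈ 0.0213698.
Then 2/(1+√(1−ρ_J²)) = 2/(1+0.0213698); ω* = 2/1.0213698 = 1.9581546.
ρ(B_{ω*}) = ω*−1 = 0.9581546
ρ_SOR^m ≤ 10^(−5) ⇔ m ≥ 5·ln10/(−ln 0.9581546) = 11.5129/0.0427461 = 269.332; m = ⌈269.332⌉ = 270.

m = 270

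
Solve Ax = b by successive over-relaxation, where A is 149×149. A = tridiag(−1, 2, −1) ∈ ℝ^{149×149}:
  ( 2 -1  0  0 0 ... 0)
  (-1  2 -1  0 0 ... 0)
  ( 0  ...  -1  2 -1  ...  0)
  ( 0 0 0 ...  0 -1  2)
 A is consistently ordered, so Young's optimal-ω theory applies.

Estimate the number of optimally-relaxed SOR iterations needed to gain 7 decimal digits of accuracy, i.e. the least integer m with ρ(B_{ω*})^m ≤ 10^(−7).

m = 385

n=149: λ(B_J) = 1 − λ(A)/2 = cos(kπ/150); k=1 gives ρ_J = 0.9997807.
√(1−ρ_J²) simplifies to sin(π/150) = 0.0209424.
So ω* = 2/1.0209424 = 1.9589744 (Young).
[ρ_SOR] ω* − 1 = 0.9589744.
Need (0.9589744)^m ≤ 10^(−7): m ≥ 7·ln10/|ln 0.9589744| = 16.1181/0.0418909 = 384.764 ⇒ m = 385.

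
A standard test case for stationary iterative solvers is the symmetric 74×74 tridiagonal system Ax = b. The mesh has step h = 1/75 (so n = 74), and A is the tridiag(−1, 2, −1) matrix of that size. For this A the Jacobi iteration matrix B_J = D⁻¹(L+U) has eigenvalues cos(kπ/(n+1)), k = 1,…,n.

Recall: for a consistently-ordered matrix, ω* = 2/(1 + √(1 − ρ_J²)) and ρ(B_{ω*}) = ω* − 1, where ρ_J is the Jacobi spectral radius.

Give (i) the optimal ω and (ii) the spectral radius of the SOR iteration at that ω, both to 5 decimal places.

ω* = 1.91961, ρ_SOR = 0.91961

½·tridiag(1,0,1) at n=74: λ_k = cos(kπ/75); max |λ| at k=1 ⇒ ρ_J = cos(π/75) ≈ 0.99912.
√(1−ρ_J²) = |sin(π/75)| = 0.041876
[ω*] 2 ÷ (1 + 0.041876) = 2 ÷ 1.041876 = 1.91961.
ρ_SOR = ω* − 1 ≈ 0.91961.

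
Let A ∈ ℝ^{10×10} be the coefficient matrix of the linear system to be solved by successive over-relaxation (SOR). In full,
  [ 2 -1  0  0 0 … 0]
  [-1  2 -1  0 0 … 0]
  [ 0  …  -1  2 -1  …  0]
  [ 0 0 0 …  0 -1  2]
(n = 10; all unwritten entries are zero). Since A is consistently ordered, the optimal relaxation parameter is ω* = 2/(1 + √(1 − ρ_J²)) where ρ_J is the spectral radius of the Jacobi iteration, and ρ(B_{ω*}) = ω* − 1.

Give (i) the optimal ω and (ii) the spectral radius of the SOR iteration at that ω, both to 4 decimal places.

ρ_J = max_k |cos(kπ/11)| = cos(π/11) = 0.9595
√(1−ρ_J²) = |sin(π/11)| = 0.28173
ω* = 2/(1+0.28173) = 1.5604
and ρ(B_{ω*}) = 1.5604 − 1 = 0.5604.

ω* = 1.5604, ρ_SOR = 0.5604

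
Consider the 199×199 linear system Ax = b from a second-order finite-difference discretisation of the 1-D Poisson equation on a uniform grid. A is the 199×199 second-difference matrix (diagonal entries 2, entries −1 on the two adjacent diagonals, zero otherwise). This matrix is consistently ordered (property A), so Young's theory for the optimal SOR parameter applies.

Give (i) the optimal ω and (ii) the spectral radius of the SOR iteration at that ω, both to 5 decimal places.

n=199: λ(B_J) = 1 − λ(A)/2 = cos(kπ/200); k=1 gives ρ_J = 0.99988.
√(1−ρ_J²) = |sin(π/200)| = 0.015707
So ω* = 2/1.015707 = 1.96907 (Young).
and ρ(B_{ω*}) = 1.96907 − 1 = 0.96907.

ω* = 1.96907, ρ_SOR = 0.96907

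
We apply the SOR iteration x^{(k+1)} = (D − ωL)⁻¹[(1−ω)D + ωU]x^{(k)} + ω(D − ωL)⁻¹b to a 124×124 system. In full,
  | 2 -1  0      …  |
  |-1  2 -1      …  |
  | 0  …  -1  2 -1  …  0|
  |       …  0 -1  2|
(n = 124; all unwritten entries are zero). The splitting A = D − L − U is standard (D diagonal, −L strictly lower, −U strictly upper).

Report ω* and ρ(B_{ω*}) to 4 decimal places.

[ρ_J] n=124: ρ(B_J) = cos(π/(n+1)) = cos(π/125) = 0.9997.
√(1−ρ_J²) = |sin(π/125)| = 0.02513
ω* = 2/(1 + 0.02513) = 2/1.02513 = 1.9510.
ρ_SOR = ω* − 1 ≈ 0.9510.

ω* = 1.9510, ρ_SOR = 0.9510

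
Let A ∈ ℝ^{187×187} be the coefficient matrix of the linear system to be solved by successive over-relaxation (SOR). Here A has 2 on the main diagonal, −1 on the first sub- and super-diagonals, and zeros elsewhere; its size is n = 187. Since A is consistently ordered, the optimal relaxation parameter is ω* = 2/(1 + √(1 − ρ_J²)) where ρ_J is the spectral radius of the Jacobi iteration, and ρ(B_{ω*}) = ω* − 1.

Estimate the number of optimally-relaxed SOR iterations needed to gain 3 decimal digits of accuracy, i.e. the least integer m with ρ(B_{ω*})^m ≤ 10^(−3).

½·tridiag(1,0,1) at n=187: λ_k = cos(kπ/188); max |λ| at k=1 ⇒ ρ_J = cos(π/188) ≈ 0.9998604.
√(1 − cos²(π/188)) = sin(π/188) ≈ 0.0167098.
Young: ω* = 2/(1+√(1−ρ_J²)) = 2/(1+0.0167098) = 2/1.0167098 = 1.9671297.
ρ_SOR = ω* − 1 = 1.9671297 − 1 = 0.9671297.
For 3 digits: m = 3·ln10 / (−ln 0.9671297) = 6.90776/0.0334227 = 206.679; round up → m = 207.

m = 207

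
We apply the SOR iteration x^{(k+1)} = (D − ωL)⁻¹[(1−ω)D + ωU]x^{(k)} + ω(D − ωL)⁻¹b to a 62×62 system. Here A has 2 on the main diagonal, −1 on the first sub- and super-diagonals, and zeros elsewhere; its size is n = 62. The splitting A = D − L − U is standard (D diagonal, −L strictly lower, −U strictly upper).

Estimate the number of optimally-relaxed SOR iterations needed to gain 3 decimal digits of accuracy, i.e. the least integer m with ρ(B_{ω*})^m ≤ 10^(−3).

spectrum of D⁻¹(L+U) = {cos(kπ/63) : 1≤k≤62}; ρ_J = cos(π/63) = 0.9987569.
√(1−ρ_J²) simplifies to sin(π/63) = 0.0498459.
So ω* = 2/1.0498459 = 1.9050415 (Young).
At ω = 1.9050415 every |λ(B_ω)| = ω−1, so ρ_SOR = 0.9050415.
m ≥ 3·ln10 / (−ln 0.9050415) = 69.234; smallest integer m = 70.

m = 70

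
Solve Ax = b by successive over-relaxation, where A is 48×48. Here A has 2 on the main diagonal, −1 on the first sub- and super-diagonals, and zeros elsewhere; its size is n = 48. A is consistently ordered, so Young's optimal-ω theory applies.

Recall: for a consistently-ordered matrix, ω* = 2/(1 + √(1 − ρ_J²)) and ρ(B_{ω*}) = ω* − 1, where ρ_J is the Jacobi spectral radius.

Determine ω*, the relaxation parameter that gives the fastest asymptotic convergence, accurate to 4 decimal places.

ω* = 1.8796

With n=48, ρ(Jacobi) = cos(π/49) = 0.9979.
root = sin(π/49) = 0.06407  (since 1−cos² = sin²).
So ω* = 2/1.06407 = 1.8796 (Young).
ρ_SOR = ω* − 1 = 1.8796 − 1 = 0.8796.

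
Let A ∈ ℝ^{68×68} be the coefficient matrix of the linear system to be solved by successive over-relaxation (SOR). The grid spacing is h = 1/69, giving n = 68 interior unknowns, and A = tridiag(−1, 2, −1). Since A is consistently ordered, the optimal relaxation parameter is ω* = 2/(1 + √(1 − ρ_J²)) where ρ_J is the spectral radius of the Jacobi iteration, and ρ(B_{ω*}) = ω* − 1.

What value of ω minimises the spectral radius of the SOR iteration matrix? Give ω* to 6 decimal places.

ω* = 1.912934

B_J for the 68×68 system has eigenvalues cos(kπ/69); ρ_J = cos(π/69) = 0.998964.
√(1−ρ_J²) = |sin(π/69)| = 0.0455146
Then 2/(1+√(1−ρ_J²)) = 2/(1+0.0455146); ω* = 2/1.0455146 = 1.912934.
ρ_SOR = ω* − 1 = 1.912934 − 1 = 0.912934.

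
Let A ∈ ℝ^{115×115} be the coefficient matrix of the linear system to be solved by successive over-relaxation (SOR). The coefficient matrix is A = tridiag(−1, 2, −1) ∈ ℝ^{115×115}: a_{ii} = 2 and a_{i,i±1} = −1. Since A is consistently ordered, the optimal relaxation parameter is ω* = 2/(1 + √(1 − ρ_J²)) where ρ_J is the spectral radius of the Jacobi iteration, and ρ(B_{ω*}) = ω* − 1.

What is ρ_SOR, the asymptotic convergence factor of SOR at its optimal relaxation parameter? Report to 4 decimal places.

ρ_SOR = 0.9473

With n=115, ρ(Jacobi) = cos(π/116) = 0.9996.
√(1−ρ_J²) simplifies to sin(π/116) = 0.02708.
So ω* = 2/1.02708 = 1.9473 (Young).
At ω = 1.9473 every |λ(B_ω)| = ω−1, so ρ_SOR = 0.9473.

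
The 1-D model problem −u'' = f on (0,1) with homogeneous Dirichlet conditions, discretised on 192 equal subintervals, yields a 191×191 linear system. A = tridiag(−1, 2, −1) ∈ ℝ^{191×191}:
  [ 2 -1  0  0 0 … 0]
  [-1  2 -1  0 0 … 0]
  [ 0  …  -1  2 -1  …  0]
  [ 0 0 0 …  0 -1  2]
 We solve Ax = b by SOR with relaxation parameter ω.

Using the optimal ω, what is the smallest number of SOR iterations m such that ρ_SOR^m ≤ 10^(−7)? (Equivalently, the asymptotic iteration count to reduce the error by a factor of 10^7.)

m = 493

With n=191, ρ(Jacobi) = cos(π/192) = 0.9998661.
root = sin(π/192) = 0.0163617  (since 1−cos² = sin²).
Then 2/(1+√(1−ρ_J²)) = 2/(1+0.0163617); ω* = 2/1.0163617 = 1.9678034.
Hence ρ(B_{ω*}) = 1.9678034 − 1 = 0.9678034.
For 7 digits: m = 7·ln10 / (−ln 0.9678034) = 16.1181/0.0327263 = 492.512; round up → m = 493.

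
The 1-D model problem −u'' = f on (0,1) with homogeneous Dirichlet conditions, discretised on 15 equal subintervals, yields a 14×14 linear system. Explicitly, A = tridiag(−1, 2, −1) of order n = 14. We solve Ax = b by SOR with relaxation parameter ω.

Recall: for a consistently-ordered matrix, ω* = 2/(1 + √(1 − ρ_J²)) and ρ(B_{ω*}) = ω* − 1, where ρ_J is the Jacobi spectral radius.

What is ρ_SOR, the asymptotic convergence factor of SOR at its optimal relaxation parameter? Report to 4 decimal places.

ρ_SOR = 0.6558

B_J for the 14×14 system has eigenvalues cos(kπ/15); ρ_J = cos(π/15) = 0.9781.
1 − cos²(π/15) = sin²(π/15) ⇒ √(1−ρ_J²) = sin(π/15) = 0.20791.
So ω* = 2/1.20791 = 1.6558 (Young).
[ρ_SOR] ω* − 1 = 0.6558.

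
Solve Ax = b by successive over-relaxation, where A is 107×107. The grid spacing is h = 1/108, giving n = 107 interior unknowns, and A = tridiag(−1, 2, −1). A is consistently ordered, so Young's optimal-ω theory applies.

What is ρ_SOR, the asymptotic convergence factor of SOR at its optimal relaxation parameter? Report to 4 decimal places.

ρ_SOR = 0.9435

n=107: λ(B_J) = 1 − λ(A)/2 = cos(kπ/108); k=1 gives ρ_J = 0.9996.
root = sin(π/108) = 0.02908  (since 1−cos² = sin²).
So ω* = 2/1.02908 = 1.9435 (Young).
At ω = 1.9435 every |λ(B_ω)| = ω−1, so ρ_SOR = 0.9435.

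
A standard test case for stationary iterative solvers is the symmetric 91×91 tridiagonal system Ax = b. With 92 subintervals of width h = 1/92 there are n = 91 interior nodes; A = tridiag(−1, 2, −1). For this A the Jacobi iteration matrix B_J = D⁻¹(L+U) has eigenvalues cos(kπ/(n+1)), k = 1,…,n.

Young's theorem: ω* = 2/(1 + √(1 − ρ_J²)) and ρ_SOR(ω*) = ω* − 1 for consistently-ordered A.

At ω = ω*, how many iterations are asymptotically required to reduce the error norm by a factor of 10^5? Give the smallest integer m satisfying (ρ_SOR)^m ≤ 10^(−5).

m = 169

½·tridiag(1,0,1) at n=91: λ_k = cos(kπ/92); max |λ| at k=1 ⇒ ρ_J = cos(π/92) ≈ 0.9994170.
1 − cos²(π/92) = sin²(π/92) ⇒ √(1−ρ_J²) = sin(π/92) = 0.0341411.
ω* = 2/(1+0.0341411) = 1.9339721
Hence ρ(B_{ω*}) = 1.9339721 − 1 = 0.9339721.
Need (0.9339721)^m ≤ 10^(−5): m ≥ 5·ln10/|ln 0.9339721| = 11.5129/0.0683087 = 168.542 ⇒ m = 169.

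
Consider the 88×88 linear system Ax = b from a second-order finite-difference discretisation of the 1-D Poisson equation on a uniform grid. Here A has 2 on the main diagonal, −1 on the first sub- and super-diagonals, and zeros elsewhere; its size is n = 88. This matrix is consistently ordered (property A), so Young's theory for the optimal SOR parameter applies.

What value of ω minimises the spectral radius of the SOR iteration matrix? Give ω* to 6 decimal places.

ω* = 1.931823

B_J for the 88×88 system has eigenvalues cos(kπ/89); ρ_J = cos(π/89) = 0.999377.
root = sin(π/89) = 0.0352915  (since 1−cos² = sin²).
ω* = 2/(1 + 0.0352915) = 2/1.0352915 = 1.931823.
ρ_SOR = ω* − 1 ≈ 0.931823.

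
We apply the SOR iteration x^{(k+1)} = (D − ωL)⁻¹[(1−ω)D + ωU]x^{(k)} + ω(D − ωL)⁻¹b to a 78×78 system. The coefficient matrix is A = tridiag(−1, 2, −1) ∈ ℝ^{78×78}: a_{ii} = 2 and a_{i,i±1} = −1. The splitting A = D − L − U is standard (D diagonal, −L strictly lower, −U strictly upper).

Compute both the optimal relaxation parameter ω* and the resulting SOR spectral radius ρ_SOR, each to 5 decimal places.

ω* = 1.92353, ρ_SOR = 0.92353

With n=78, ρ(Jacobi) = cos(π/79) = 0.99921.
√(1−ρ_J²) = |sin(π/79)| = 0.039757
[ω*] 2 ÷ (1 + 0.039757) = 2 ÷ 1.039757 = 1.92353.
Hence ρ(B_{ω*}) = 1.92353 − 1 = 0.92353.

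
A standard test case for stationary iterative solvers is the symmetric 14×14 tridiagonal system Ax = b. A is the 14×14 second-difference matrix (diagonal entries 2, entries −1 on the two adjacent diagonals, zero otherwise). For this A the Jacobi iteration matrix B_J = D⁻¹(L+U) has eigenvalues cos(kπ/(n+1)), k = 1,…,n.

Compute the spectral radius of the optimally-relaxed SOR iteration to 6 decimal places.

B_J for the 14×14 system has eigenvalues cos(kπ/15); ρ_J = cos(π/15) = 0.978148.
√(1−ρ_J²) simplifies to sin(π/15) = 0.2079117.
ω* = 2 / (1 + 0.2079117) = 2 / 1.2079117 ≈ 1.655750.
At ω = 1.655750 every |λ(B_ω)| = ω−1, so ρ_SOR = 0.655750.

ρ_SOR = 0.655750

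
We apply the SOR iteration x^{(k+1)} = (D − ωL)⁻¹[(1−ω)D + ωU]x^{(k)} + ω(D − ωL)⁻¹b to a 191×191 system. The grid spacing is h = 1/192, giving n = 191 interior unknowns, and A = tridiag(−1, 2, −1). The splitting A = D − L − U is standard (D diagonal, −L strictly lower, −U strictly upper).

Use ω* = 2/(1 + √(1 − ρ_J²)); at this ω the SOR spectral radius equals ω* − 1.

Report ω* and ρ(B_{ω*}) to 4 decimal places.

ω* = 1.9678, ρ_SOR = 0.9678

½·tridiag(1,0,1) at n=191: λ_k = cos(kπ/192); max |λ| at k=1 ⇒ ρ_J = cos(π/192) ≈ 0.9999.
√(1−ρ_J²) = |sin(π/192)| = 0.01636
Then 2/(1+√(1−ρ_J²)) = 2/(1+0.01636); ω* = 2/1.01636 = 1.9678.
Hence ρ(B_{ω*}) = 1.9678 − 1 = 0.9678.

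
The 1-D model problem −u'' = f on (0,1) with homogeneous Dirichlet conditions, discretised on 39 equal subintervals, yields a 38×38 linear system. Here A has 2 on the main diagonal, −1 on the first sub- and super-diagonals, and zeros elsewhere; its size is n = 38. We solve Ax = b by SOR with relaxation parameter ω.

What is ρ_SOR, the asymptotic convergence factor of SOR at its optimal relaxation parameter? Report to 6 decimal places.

ρ_SOR = 0.851052

With n=38, ρ(Jacobi) = cos(π/39) = 0.996757.
√(1−ρ_J²) = |sin(π/39)| = 0.0804666
So ω* = 2/1.0804666 = 1.851052 (Young).
ρ(B_{ω*}) = ω*−1 = 0.851052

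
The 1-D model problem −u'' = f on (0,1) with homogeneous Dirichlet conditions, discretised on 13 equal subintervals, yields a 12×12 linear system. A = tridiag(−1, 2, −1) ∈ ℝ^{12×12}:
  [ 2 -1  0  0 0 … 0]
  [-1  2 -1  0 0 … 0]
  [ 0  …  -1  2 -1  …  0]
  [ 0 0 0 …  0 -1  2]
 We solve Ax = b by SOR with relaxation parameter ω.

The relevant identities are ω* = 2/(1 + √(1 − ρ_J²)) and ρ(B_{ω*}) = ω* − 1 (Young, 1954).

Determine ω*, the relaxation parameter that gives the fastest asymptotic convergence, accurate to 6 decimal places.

ω* = 1.613794

ρ_J = max_k |cos(kπ/13)| = cos(π/13) = 0.970942
1 − cos²(π/13) = sin²(π/13) ⇒ √(1−ρ_J²) = sin(π/13) = 0.2393157.
ω* = 2/(1+0.2393157) = 1.613794
ρ_SOR = ω* − 1 ≈ 0.613794.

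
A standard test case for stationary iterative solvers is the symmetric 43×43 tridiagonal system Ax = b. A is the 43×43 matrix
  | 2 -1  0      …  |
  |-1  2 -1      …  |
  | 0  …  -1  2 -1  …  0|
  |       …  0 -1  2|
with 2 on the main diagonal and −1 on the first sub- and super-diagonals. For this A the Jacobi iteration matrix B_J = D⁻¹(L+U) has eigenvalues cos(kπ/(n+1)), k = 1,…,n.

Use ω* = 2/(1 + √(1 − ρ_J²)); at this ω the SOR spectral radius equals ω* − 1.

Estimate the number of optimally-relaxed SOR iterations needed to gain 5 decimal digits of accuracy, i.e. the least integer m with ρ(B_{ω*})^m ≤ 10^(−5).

ρ_J = max_k |cos(kπ/44)| = cos(π/44) = 0.9974521
1 − cos²(π/44) = sin²(π/44) ⇒ √(1−ρ_J²) = sin(π/44) = 0.0713392.
So ω* = 2/1.0713392 = 1.8668224 (Young).
Hence ρ(B_{ω*}) = 1.8668224 − 1 = 0.8668224.
5·ln10 = 11.5129; −ln(0.8668224) = 0.142921; m = ⌈11.5129/0.142921⌉ = ⌈80.554⌉ = 81.

m = 81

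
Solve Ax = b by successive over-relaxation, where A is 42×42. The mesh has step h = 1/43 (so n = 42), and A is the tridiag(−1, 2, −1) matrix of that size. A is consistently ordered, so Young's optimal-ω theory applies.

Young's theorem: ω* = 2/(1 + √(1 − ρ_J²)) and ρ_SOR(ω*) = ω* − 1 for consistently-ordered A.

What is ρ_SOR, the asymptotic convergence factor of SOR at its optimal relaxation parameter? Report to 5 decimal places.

ρ_J = max_k |cos(kπ/43)| = cos(π/43) = 0.99733
root = sin(π/43) = 0.072995  (since 1−cos² = sin²).
Then 2/(1+√(1−ρ_J²)) = 2/(1+0.072995); ω* = 2/1.072995 = 1.86394.
Hence ρ(B_{ω*}) = 1.86394 − 1 = 0.86394.

ρ_SOR = 0.86394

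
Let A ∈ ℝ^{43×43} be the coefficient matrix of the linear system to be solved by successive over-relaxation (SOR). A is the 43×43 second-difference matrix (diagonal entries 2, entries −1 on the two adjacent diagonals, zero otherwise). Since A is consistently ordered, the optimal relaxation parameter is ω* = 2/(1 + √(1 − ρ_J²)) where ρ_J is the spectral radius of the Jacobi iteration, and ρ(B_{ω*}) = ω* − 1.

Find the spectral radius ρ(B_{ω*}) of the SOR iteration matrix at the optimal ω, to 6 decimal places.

ρ_SOR = 0.866822

½·tridiag(1,0,1) at n=43: λ_k = cos(kπ/44); max |λ| at k=1 ⇒ ρ_J = cos(π/44) ≈ 0.997452.
√(1 − cos²(π/44)) = sin(π/44) ≈ 0.0713392.
Young: ω* = 2/(1+√(1−ρ_J²)) = 2/(1+0.0713392) = 2/1.0713392 = 1.866822.
ρ_SOR = ω* − 1 ≈ 0.866822.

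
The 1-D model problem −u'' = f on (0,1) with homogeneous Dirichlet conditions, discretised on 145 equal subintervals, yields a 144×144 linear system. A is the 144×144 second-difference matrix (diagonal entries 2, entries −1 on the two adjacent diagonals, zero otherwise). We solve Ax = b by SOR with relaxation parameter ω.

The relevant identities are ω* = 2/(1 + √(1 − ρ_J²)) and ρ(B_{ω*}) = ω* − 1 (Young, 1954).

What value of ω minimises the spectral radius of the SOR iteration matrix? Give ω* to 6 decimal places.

½·tridiag(1,0,1) at n=144: λ_k = cos(kπ/145); max |λ| at k=1 ⇒ ρ_J = cos(π/145) ≈ 0.999765.
root = sin(π/145) = 0.0216645  (since 1−cos² = sin²).
ω* = 2 / (1 + 0.0216645) = 2 / 1.0216645 ≈ 1.957590.
and ρ(B_{ω*}) = 1.957590 − 1 = 0.957590.

ω* = 1.957590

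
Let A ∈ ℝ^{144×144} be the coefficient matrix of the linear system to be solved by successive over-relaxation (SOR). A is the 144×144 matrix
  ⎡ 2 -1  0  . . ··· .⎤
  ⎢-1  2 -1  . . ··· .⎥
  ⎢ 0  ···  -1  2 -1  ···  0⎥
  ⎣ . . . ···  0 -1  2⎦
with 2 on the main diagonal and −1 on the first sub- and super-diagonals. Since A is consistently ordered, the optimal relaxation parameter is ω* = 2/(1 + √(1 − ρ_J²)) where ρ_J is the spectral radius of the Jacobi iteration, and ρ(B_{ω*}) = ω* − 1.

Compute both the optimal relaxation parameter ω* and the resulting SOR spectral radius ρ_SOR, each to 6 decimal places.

ω* = 1.957590, ρ_SOR = 0.957590

spectrum of D⁻¹(L+U) = {cos(kπ/145) : 1≤k≤144}; ρ_J = cos(π/145) = 0.999765.
root = sin(π/145) = 0.0216645  (since 1−cos² = sin²).
So ω* = 2/1.0216645 = 1.957590 (Young).
Hence ρ(B_{ω*}) = 1.957590 − 1 = 0.957590.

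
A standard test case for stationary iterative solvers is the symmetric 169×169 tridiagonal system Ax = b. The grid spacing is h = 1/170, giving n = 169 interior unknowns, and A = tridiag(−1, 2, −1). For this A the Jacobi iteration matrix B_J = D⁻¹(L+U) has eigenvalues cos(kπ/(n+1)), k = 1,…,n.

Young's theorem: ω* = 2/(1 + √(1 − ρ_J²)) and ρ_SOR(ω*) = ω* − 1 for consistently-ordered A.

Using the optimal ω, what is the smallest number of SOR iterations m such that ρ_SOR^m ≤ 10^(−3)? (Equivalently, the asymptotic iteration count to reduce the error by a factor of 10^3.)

[ρ_J] n=169: ρ(B_J) = cos(π/(n+1)) = cos(π/170) = 0.9998293.
√(1−ρ_J²) simplifies to sin(π/170) = 0.0184789.
ω* = 2/(1 + 0.0184789) = 2/1.0184789 = 1.9637127.
and ρ(B_{ω*}) = 1.9637127 − 1 = 0.9637127.
3·ln10 = 6.90776; −ln(0.9637127) = 0.0369621; m = ⌈6.90776/0.0369621⌉ = ⌈186.888⌉ = 187.

m = 187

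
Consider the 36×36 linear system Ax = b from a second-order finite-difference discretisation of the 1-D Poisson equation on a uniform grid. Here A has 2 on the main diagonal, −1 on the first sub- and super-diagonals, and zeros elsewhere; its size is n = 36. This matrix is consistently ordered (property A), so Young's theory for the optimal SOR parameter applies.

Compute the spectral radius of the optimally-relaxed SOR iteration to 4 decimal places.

ρ_SOR = 0.8436

½·tridiag(1,0,1) at n=36: λ_k = cos(kπ/37); max |λ| at k=1 ⇒ ρ_J = cos(π/37) ≈ 0.9964.
√(1−ρ_J²) = |sin(π/37)| = 0.08481
Then 2/(1+√(1−ρ_J²)) = 2/(1+0.08481); ω* = 2/1.08481 = 1.8436.
At ω = 1.8436 every |λ(B_ω)| = ω−1, so ρ_SOR = 0.8436.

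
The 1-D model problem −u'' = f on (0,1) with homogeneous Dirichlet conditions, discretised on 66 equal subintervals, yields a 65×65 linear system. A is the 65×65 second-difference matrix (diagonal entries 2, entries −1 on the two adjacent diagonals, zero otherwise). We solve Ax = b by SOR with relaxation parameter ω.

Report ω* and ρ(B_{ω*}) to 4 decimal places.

ω* = 1.9092, ρ_SOR = 0.9092

n=65: λ(B_J) = 1 − λ(A)/2 = cos(kπ/66); k=1 gives ρ_J = 0.9989.
√(1−ρ_J²) = |sin(π/66)| = 0.04758
Young: ω* = 2/(1+√(1−ρ_J²)) = 2/(1+0.04758) = 2/1.04758 = 1.9092.
ρ_SOR = ω* − 1 = 1.9092 − 1 = 0.9092.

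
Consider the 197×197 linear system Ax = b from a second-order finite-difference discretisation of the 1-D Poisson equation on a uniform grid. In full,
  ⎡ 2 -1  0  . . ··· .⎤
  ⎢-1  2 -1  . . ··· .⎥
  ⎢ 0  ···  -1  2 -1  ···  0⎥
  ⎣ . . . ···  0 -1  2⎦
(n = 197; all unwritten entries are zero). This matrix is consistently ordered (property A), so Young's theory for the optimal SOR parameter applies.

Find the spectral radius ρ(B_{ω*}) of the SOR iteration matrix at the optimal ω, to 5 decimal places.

ρ_SOR = 0.96876

B_J for the 197×197 system has eigenvalues cos(kπ/198); ρ_J = cos(π/198) = 0.99987.
root = sin(π/198) = 0.015866  (since 1−cos² = sin²).
Young: ω* = 2/(1+√(1−ρ_J²)) = 2/(1+0.015866) = 2/1.015866 = 1.96876.
ρ_SOR = ω* − 1 ≈ 0.96876.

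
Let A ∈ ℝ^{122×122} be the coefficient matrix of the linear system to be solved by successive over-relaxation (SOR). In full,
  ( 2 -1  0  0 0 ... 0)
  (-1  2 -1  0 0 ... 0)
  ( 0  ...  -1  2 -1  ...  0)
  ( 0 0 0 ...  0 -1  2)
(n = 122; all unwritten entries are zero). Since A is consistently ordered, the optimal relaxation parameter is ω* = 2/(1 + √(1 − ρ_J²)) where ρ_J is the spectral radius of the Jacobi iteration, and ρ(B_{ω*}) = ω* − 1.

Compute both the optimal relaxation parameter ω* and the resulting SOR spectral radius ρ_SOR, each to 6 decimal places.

With n=122, ρ(Jacobi) = cos(π/123) = 0.999674.
1 − cos²(π/123) = sin²(π/123) ⇒ √(1−ρ_J²) = sin(π/123) = 0.0255386.
ω* = 2 / (1 + 0.0255386) = 2 / 1.0255386 ≈ 1.950195.
At ω = 1.950195 every |λ(B_ω)| = ω−1, so ρ_SOR = 0.950195.

ω* = 1.950195, ρ_SOR = 0.950195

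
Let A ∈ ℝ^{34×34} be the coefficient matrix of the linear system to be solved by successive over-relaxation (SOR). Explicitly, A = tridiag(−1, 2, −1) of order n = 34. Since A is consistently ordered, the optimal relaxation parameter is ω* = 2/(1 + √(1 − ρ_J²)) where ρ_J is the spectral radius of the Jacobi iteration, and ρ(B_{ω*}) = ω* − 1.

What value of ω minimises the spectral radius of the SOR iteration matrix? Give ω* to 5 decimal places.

B_J for the 34×34 system has eigenvalues cos(kπ/35); ρ_J = cos(π/35) = 0.99597.
√(1−ρ_J²) simplifies to sin(π/35) = 0.089639.
ω* = 2/(1+0.089639) = 1.83547
ρ_SOR = ω* − 1 ≈ 0.83547.

ω* = 1.83547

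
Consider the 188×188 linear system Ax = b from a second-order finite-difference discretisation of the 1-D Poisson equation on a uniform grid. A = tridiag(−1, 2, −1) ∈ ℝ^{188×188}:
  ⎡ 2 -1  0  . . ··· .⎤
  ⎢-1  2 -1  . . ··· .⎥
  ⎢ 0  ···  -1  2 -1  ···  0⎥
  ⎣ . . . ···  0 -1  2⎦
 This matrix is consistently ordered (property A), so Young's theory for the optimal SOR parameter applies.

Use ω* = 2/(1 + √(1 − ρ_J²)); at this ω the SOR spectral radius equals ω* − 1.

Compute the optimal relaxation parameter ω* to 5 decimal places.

n=188: λ(B_J) = 1 − λ(A)/2 = cos(kπ/189); k=1 gives ρ_J = 0.99986.
root = sin(π/189) = 0.016621  (since 1−cos² = sin²).
ω* = 2/(1+0.016621) = 1.96730
At ω = 1.96730 every |λ(B_ω)| = ω−1, so ρ_SOR = 0.96730.

ω* = 1.96730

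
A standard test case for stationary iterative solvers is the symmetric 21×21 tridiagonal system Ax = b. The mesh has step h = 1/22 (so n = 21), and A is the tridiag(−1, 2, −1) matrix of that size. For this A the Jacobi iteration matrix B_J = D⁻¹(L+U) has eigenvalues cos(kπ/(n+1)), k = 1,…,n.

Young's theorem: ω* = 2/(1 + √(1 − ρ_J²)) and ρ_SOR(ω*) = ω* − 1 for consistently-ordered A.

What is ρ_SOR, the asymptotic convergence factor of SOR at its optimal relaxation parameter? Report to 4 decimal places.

ρ_SOR = 0.7508

n=21: λ(B_J) = 1 − λ(A)/2 = cos(kπ/22); k=1 gives ρ_J = 0.9898.
√(1−ρ_J²) simplifies to sin(π/22) = 0.14231.
ω* = 2 / (1 + 0.14231) = 2 / 1.14231 ≈ 1.7508.
Hence ρ(B_{ω*}) = 1.7508 − 1 = 0.7508.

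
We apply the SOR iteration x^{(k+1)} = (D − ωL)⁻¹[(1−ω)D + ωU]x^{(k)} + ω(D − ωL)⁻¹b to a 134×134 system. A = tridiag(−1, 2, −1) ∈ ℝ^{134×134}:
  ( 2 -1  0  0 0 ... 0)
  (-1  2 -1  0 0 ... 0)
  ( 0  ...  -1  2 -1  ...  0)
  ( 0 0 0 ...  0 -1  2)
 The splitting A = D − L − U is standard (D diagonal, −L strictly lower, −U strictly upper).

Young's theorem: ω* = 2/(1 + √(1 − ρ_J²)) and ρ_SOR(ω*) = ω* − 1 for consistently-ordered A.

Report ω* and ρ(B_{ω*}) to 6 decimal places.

With n=134, ρ(Jacobi) = cos(π/135) = 0.999729.
root = sin(π/135) = 0.0232690  (since 1−cos² = sin²).
So ω* = 2/1.0232690 = 1.954520 (Young).
ρ_SOR = ω* − 1 ≈ 0.954520.

ω* = 1.954520, ρ_SOR = 0.954520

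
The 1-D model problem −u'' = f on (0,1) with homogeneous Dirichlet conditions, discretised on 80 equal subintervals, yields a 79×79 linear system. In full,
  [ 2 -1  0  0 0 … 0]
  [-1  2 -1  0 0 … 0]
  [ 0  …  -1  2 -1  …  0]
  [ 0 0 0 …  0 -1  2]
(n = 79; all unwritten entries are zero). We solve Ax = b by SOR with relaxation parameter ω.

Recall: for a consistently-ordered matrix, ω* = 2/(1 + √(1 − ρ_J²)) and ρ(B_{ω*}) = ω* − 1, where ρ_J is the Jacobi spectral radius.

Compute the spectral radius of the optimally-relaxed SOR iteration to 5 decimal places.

ρ_SOR = 0.92445

spectrum of D⁻¹(L+U) = {cos(kπ/80) : 1≤k≤79}; ρ_J = cos(π/80) = 0.99923.
√(1 − cos²(π/80)) = sin(π/80) ≈ 0.039260.
ω* = 2 / (1 + 0.039260) = 2 / 1.039260 ≈ 1.92445.
ρ(B_{ω*}) = ω*−1 = 0.92445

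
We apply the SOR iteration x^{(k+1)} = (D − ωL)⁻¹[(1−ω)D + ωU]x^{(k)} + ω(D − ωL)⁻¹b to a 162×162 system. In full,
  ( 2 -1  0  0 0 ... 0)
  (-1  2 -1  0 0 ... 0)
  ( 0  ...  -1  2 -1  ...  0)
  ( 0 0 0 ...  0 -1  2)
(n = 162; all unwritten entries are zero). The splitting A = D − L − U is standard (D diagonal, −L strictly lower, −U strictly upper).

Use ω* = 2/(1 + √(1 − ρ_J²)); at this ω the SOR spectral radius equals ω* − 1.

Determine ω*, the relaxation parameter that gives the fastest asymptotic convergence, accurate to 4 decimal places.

ω* = 1.9622

n=162: λ(B_J) = 1 − λ(A)/2 = cos(kπ/163); k=1 gives ρ_J = 0.9998.
root = sin(π/163) = 0.01927  (since 1−cos² = sin²).
ω* = 2/(1 + 0.01927) = 2/1.01927 = 1.9622.
At ω = 1.9622 every |λ(B_ω)| = ω−1, so ρ_SOR = 0.9622.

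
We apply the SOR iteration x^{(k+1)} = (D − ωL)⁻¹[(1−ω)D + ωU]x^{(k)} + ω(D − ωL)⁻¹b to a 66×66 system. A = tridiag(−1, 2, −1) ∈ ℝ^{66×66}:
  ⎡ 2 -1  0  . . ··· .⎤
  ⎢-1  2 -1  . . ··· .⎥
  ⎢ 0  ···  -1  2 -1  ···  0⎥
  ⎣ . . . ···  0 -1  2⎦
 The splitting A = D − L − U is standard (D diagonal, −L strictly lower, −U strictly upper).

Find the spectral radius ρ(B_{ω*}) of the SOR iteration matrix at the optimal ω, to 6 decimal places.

ρ_SOR = 0.910453

n=66: λ(B_J) = 1 − λ(A)/2 = cos(kπ/67); k=1 gives ρ_J = 0.998901.
1 − cos²(π/67) = sin²(π/67) ⇒ √(1−ρ_J²) = sin(π/67) = 0.0468723.
ω* = 2/(1 + 0.0468723) = 2/1.0468723 = 1.910453.
At ω = 1.910453 every |λ(B_ω)| = ω−1, so ρ_SOR = 0.910453.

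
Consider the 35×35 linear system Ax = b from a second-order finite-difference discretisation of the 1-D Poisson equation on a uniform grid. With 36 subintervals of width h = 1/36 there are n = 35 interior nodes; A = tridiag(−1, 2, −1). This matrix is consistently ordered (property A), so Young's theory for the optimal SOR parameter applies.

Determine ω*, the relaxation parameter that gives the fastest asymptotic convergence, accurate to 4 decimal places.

B_J for the 35×35 system has eigenvalues cos(kπ/36); ρ_J = cos(π/36) = 0.9962.
√(1−ρ_J²) simplifies to sin(π/36) = 0.08716.
Then 2/(1+√(1−ρ_J²)) = 2/(1+0.08716); ω* = 2/1.08716 = 1.8397.
ρ(B_{ω*}) = ω*−1 = 0.8397

ω* = 1.8397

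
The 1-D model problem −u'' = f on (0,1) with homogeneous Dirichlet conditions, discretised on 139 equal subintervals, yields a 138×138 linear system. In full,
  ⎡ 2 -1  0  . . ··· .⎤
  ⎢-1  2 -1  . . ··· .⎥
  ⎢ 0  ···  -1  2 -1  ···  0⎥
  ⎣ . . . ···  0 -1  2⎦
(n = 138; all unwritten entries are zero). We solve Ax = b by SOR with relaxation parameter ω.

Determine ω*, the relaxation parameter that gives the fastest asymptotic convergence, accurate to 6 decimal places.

n=138: λ(B_J) = 1 − λ(A)/2 = cos(kπ/139); k=1 gives ρ_J = 0.999745.
√(1 − cos²(π/139)) = sin(π/139) ≈ 0.0225995.
ω* = 2/(1+0.0225995) = 1.955800
Hence ρ(B_{ω*}) = 1.955800 − 1 = 0.955800.

ω* = 1.955800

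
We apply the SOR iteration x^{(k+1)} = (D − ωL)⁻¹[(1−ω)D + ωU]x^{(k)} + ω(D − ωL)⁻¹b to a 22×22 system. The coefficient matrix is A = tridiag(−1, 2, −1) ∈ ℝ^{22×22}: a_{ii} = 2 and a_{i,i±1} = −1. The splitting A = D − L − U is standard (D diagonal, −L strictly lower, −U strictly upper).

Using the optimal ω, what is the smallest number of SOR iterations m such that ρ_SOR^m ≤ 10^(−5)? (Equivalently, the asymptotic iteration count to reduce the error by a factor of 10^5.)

spectrum of D⁻¹(L+U) = {cos(kπ/23) : 1≤k≤22}; ρ_J = cos(π/23) = 0.9906859.
√(1 − cos²(π/23)) = sin(π/23) ≈ 0.1361666.
Then 2/(1+√(1−ρ_J²)) = 2/(1+0.1361666); ω* = 2/1.1361666 = 1.7603052.
ρ_SOR = ω* − 1 ≈ 0.7603052.
(0.7603052)^m ≤ 10^{−5}  ⇒  m·ln(0.7603052) ≤ −5·ln10  ⇒  m ≥ 42.013  ⇒  m = 43

m = 43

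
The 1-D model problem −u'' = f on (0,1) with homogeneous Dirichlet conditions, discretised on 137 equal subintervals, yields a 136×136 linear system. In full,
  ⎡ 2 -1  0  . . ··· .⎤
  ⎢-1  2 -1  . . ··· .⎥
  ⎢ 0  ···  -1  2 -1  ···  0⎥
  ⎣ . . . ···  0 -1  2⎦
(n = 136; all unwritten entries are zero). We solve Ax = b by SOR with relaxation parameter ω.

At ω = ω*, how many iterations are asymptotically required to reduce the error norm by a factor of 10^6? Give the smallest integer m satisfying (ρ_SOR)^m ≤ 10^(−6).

m = 302

n=136: λ(B_J) = 1 − λ(A)/2 = cos(kπ/137); k=1 gives ρ_J = 0.9997371.
√(1−ρ_J²) simplifies to sin(π/137) = 0.0229293.
So ω* = 2/1.0229293 = 1.9551693 (Young).
and ρ(B_{ω*}) = 1.9551693 − 1 = 0.9551693.
m ≥ 6·ln10 / (−ln 0.9551693) = 301.210; smallest integer m = 302.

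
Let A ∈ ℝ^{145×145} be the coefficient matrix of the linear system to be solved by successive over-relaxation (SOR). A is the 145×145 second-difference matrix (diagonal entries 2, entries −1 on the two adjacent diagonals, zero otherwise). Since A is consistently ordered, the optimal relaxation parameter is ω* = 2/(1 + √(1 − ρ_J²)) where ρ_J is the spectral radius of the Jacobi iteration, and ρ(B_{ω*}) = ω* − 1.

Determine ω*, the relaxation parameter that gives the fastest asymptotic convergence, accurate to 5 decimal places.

With n=145, ρ(Jacobi) = cos(π/146) = 0.99977.
√(1−ρ_J²) simplifies to sin(π/146) = 0.021516.
Then 2/(1+√(1−ρ_J²)) = 2/(1+0.021516); ω* = 2/1.021516 = 1.95787.
ρ(B_{ω*}) = ω*−1 = 0.95787

ω* = 1.95787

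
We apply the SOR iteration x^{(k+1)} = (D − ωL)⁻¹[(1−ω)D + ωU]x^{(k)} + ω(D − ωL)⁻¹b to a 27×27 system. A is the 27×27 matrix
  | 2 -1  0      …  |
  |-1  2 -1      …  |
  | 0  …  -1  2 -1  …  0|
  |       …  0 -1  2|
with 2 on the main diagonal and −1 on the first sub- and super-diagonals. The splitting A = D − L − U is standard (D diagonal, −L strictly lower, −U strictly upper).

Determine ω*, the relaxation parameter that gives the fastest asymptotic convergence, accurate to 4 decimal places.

ρ_J = max_k |cos(kπ/28)| = cos(π/28) = 0.9937
root = sin(π/28) = 0.11196  (since 1−cos² = sin²).
ω* = 2/(1+0.11196) = 1.7986
Hence ρ(B_{ω*}) = 1.7986 − 1 = 0.7986.

ω* = 1.7986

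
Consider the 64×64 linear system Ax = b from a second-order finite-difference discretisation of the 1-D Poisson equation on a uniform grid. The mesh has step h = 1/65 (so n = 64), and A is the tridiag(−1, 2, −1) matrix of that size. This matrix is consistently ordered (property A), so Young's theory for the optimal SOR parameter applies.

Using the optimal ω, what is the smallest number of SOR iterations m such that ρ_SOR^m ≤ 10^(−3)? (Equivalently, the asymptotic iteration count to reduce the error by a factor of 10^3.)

n=64: λ(B_J) = 1 − λ(A)/2 = cos(kπ/65); k=1 gives ρ_J = 0.9988322.
1 − cos²(π/65) = sin²(π/65) ⇒ √(1−ρ_J²) = sin(π/65) = 0.0483134.
Then 2/(1+√(1−ρ_J²)) = 2/(1+0.0483134); ω* = 2/1.0483134 = 1.9078264.
[ρ_SOR] ω* − 1 = 0.9078264.
m ≥ 3·ln10 / (−ln 0.9078264) = 71.433; smallest integer m = 72.

m = 72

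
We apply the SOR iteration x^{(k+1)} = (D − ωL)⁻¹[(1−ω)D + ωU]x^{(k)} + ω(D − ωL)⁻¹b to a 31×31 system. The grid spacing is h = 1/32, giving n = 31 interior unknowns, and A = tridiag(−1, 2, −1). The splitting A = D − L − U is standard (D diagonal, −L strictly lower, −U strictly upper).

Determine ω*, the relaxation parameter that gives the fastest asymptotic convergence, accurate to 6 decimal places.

ω* = 1.821465

spectrum of D⁻¹(L+U) = {cos(kπ/32) : 1≤k≤31}; ρ_J = cos(π/32) = 0.995185.
√(1 − cos²(π/32)) = sin(π/32) ≈ 0.0980171.
Then 2/(1+√(1−ρ_J²)) = 2/(1+0.0980171); ω* = 2/1.0980171 = 1.821465.
At ω = 1.821465 every |λ(B_ω)| = ω−1, so ρ_SOR = 0.821465.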